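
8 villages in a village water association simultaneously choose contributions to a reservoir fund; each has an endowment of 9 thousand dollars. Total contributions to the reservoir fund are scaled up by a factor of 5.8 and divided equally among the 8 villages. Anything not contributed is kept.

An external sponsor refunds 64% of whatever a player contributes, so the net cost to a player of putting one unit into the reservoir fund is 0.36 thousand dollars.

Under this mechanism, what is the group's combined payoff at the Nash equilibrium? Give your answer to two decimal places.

463.68 thousand dollars

Under the mechanism each unit contributed yields (5.8/8) / 0.36 = 2.0139 back to its contributor per unit of net cost, which exceeds 1, making full contribution the dominant choice for everyone.
At the Nash equilibrium everyone contributes 9. Group total payoff = 8 × (9 × 0.64 + 5.8 × 9) = 463.68.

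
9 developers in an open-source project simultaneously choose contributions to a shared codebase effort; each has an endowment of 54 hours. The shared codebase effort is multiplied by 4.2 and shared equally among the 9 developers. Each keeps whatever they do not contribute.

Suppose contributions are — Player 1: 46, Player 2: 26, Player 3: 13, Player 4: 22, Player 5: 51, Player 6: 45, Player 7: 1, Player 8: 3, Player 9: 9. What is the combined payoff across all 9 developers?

1177.20 hours

Total contributed: 46 + 26 + 13 + 22 + 51 + 45 + 1 + 3 + 9 = 216; total kept: 9 × 54 − 216 = 270.
The shared codebase effort pays out 4.2 × 216 = 907.20 in aggregate.
Group total = 270 + 907.20 = 1177.20.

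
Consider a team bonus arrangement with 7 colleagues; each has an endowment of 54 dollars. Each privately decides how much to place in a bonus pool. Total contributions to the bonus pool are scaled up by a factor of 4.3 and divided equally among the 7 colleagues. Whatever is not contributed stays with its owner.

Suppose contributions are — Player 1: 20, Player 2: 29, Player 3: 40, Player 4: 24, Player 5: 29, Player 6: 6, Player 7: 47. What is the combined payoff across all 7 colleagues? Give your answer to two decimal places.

1021.50 dollars

Total contributed: 20 + 29 + 40 + 24 + 29 + 6 + 47 = 195; total kept: 7 × 54 − 195 = 183.
The bonus pool pays out 4.3 × 195 = 838.50 in aggregate.
Group total = 183 + 838.50 = 1021.50.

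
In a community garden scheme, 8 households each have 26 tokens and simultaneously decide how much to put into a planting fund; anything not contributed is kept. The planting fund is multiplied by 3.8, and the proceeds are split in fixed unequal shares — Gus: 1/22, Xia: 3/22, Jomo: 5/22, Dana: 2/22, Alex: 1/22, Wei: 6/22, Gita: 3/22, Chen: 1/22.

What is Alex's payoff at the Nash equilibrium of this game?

30.49 tokens

Player j's private return per contributed unit is 3.8 × (j's share). Contributing is weakly dominant for j when that share is at least 1/3.8 = 0.2632, and contributing 0 is dominant otherwise.
The only share above 0.2632 is Wei's 6/22, contributing 26; the remaining 7 contribute 0. Total contributed: 26.
Alex keeps 26 and receives 3.8 × 26 × 1/22 = 4.49 from the planting fund, for a payoff of 30.49.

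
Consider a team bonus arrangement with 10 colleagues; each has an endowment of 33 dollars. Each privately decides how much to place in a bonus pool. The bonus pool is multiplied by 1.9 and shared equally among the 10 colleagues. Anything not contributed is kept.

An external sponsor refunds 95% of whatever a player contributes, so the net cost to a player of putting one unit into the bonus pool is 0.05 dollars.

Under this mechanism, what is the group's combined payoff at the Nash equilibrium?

Under the mechanism each unit contributed yields (1.9/10) / 0.05 = 3.8000 back to its contributor per unit of net cost, which exceeds 1, making full contribution the dominant choice for everyone.
At the Nash equilibrium everyone contributes 33. Group total payoff = 10 × (33 × 0.95 + 1.9 × 33) = 940.50.

940.50 dollars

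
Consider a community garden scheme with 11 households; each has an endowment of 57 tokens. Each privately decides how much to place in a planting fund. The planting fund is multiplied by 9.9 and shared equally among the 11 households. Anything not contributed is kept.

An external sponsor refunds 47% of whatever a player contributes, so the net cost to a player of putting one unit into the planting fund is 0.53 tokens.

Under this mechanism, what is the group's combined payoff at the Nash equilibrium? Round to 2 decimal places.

6501.99 tokens

The effective private return per unit is now (9.9/11) / 0.53 = 1.6981 > 1, so every player's dominant strategy flips to full contribution.
At the Nash equilibrium everyone contributes 57. Group total payoff = 11 × (57 × 0.47 + 9.9 × 57) = 6501.99.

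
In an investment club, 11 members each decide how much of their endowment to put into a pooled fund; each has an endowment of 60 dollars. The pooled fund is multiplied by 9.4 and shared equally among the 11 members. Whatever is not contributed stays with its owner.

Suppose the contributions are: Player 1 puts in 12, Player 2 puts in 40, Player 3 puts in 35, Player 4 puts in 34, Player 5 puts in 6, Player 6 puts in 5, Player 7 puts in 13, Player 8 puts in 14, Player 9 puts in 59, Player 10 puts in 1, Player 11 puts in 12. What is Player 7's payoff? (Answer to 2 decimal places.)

Total contributed: 12 + 40 + 35 + 34 + 6 + 5 + 13 + 14 + 59 + 1 + 12 = 231.
Each receives 9.4 × 231 / 11 = 197.40 from the pooled fund.
Player 7 keeps 60 − 13 = 47, so Player 7's payoff is 47 + 197.40 = 244.40.

244.40 dollars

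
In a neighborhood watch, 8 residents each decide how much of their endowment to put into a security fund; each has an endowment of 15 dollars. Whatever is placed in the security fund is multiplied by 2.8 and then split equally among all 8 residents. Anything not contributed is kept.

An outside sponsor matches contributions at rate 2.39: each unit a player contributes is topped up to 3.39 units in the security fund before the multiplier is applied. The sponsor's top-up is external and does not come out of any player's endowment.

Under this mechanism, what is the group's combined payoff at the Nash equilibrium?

1139.04 dollars

Under the mechanism each unit contributed yields 2.8 × 3.39 / 8 = 1.1865 back to its contributor per unit of net cost, which exceeds 1, making full contribution the dominant choice for everyone.
At the Nash equilibrium everyone contributes 15. Group total payoff = 2.8 × 3.39 × 120 = 1139.04.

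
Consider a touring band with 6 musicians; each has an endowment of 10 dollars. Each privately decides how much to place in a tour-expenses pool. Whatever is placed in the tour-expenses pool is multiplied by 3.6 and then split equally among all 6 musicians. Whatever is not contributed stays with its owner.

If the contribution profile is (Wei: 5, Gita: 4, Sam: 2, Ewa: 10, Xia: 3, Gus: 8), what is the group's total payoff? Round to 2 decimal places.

143.20 dollars

Total contributed: 5 + 4 + 2 + 10 + 3 + 8 = 32; total kept: 6 × 10 − 32 = 28.
The tour-expenses pool pays out 3.6 × 32 = 115.20 in aggregate.
Group total = 28 + 115.20 = 143.20.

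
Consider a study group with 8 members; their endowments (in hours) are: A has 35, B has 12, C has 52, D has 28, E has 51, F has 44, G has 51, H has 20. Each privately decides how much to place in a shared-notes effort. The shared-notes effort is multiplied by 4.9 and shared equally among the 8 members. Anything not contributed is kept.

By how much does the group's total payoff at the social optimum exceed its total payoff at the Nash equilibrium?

1142.70 hours

The private return per contributed unit is 4.9/8 = 0.6125 < 1 for every player regardless of endowment, so the Nash equilibrium is zero contribution and the group total is Σ E_j = 35 + 12 + 52 + 28 + 51 + 44 + 51 + 20 = 293.
Each contributed unit returns 4.900 to the group, so the social optimum is full contribution by everyone: group total = 4.900 × 293 = 1435.70.
Efficiency loss = (4.900 − 1) × 293 = 1142.70.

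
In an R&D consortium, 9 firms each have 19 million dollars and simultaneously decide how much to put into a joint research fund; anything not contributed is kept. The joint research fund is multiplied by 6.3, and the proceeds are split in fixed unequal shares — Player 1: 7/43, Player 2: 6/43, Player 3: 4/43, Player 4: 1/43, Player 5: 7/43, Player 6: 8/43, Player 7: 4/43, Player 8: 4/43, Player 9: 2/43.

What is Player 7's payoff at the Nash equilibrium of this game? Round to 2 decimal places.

52.40 million dollars

Each unit j contributes comes back to j as 6.3 × (j's share), so j prefers to contribute only if that share exceeds 1/6.3 = 0.1587; otherwise keeping the unit dominates.
Player 1, Player 5 and Player 6 are above the threshold, contributing 19 each; the remaining 6 contribute 0. Total contributed: 57.
Player 7 keeps 19 and receives 6.3 × 57 × 4/43 = 33.40 from the joint research fund, for a payoff of 52.40.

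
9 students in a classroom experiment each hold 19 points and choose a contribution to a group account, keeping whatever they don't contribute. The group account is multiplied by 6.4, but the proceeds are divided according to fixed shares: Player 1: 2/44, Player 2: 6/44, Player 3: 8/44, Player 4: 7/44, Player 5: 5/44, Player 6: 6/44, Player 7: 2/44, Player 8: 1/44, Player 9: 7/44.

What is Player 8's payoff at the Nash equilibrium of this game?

27.29 points

Player j's private return per contributed unit is 6.4 × (j's share). Contributing is weakly dominant for j when that share is at least 1/6.4 = 0.1563, and contributing 0 is dominant otherwise.
Player 3, Player 4 and Player 9 clear that bar, contributing 19 each; the remaining 6 contribute 0. Total contributed: 57.
Player 8 keeps 19 and receives 6.4 × 57 × 1/44 = 8.29 from the group account, for a payoff of 27.29.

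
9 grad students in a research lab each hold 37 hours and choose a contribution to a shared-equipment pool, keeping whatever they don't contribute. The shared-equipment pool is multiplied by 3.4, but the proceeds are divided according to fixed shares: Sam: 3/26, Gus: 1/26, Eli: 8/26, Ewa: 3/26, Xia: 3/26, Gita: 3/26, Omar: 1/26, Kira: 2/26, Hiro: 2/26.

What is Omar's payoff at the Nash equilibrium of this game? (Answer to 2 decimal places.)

41.84 hours

For player j, contributing a unit is worthwhile iff 3.4 × (j's share) ≥ 1, i.e. iff j's share is at least 0.2941.
The only share above 0.2941 is Eli's 8/26, contributing 37; the remaining 8 contribute 0. Total contributed: 37.
Omar keeps 37 and receives 3.4 × 37 × 1/26 = 4.84 from the shared-equipment pool, for a payoff of 41.84.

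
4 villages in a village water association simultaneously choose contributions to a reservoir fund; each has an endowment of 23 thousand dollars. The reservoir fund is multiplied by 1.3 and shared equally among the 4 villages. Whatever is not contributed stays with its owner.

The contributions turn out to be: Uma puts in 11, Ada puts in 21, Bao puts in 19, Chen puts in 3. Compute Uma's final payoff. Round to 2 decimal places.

Total contributed: 11 + 21 + 19 + 3 = 54.
Each receives 1.3 × 54 / 4 = 17.55 from the reservoir fund.
Uma keeps 23 − 11 = 12, so Uma's payoff is 12 + 17.55 = 29.55.

29.55 thousand dollars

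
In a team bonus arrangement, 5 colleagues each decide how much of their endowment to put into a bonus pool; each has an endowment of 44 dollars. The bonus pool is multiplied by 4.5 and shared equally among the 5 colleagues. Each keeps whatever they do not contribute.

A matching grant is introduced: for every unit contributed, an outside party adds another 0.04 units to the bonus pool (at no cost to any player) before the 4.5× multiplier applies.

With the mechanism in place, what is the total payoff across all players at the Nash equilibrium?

Even with the mechanism, each unit contributed returns only 4.5 × 1.04 / 5 = 0.9360 per unit of net cost, so contributing nothing is still dominant.
Everyone keeps their endowment and the group total is 5 × 44 = 220.

220.00 dollars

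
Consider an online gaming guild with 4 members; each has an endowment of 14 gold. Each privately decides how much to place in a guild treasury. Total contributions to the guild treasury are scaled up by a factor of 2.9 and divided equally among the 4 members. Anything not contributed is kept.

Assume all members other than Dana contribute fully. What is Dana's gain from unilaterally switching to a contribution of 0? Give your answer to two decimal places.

3.85 gold

Switching from a contribution of 14 to 0 lets Dana keep an extra 14 gold, but lowers the guild treasury by 14, which costs Dana their own share of that drop: 2.9/4 × 14 = 10.15.
Net gain = 14 − 10.15 = 3.85. The private return per contributed unit (0.7250) is below 1, so free-riding is indeed the best response regardless of what the others do.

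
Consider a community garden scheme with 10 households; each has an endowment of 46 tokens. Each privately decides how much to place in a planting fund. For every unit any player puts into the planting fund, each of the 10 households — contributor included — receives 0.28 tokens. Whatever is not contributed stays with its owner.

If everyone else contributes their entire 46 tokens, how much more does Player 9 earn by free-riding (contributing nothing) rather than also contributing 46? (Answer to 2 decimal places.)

33.12 tokens

Switching from a contribution of 46 to 0 lets Player 9 keep an extra 46 tokens, but lowers the planting fund by 46, which costs Player 9 their own share of that drop: 0.28 × 46 = 12.88.
Net gain = 46 − 12.88 = 33.12. The private return per contributed unit (0.28) is below 1, so free-riding is indeed the best response regardless of what the others do.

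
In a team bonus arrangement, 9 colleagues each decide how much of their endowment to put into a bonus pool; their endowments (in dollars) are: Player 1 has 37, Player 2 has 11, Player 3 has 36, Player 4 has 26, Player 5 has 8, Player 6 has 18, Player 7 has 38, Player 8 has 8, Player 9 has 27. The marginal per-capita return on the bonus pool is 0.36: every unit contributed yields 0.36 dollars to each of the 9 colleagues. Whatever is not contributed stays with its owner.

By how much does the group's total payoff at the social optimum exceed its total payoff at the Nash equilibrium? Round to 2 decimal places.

468.16 dollars

The private return per contributed unit is 0.36 < 1 for everyone, so the Nash equilibrium is zero contribution and the group total is Σ E_j = 37 + 11 + 36 + 26 + 8 + 18 + 38 + 8 + 27 = 209.
Each contributed unit returns 3.240 to the group, so the social optimum is full contribution by everyone: group total = 3.240 × 209 = 677.16.
Efficiency loss = (3.240 − 1) × 209 = 468.16.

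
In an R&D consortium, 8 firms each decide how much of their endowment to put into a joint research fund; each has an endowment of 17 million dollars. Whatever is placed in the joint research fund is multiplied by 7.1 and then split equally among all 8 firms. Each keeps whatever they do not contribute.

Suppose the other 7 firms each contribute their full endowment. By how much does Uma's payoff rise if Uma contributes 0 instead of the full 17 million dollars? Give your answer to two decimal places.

1.91 million dollars

Switching from a contribution of 17 to 0 lets Uma keep an extra 17 million dollars, but lowers the joint research fund by 17, which costs Uma their own share of that drop: 7.1/8 × 17 = 15.09.
Net gain = 17 − 15.09 = 1.91. The private return per contributed unit (0.8875) is below 1, so free-riding is indeed the best response regardless of what the others do.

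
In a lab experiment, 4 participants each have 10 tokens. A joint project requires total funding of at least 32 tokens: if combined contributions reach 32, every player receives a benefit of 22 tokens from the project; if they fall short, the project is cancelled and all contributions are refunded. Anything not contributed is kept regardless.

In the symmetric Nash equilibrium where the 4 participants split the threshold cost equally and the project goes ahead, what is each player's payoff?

Equal share of the threshold: 32/4 = 8.
At this profile no one gains by cutting their contribution: any cut drops the total below 32, the project is cancelled, contributions are refunded, and the deviator ends with 10, which is less than 10 − 8 + 22 = 24. Contributing more than 8 just wastes the excess. So contributing exactly 8 is a best response.
Each player's payoff: 10 − 8 + 22 = 24.

24 tokens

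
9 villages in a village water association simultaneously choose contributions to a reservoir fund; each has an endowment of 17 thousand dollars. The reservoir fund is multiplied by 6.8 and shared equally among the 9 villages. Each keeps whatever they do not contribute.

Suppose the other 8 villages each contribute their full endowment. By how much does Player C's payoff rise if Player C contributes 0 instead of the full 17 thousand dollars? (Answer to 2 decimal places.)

Switching from a contribution of 17 to 0 lets Player C keep an extra 17 thousand dollars, but lowers the reservoir fund by 17, which costs Player C their own share of that drop: 6.8/9 × 17 = 12.84.
Net gain = 17 − 12.84 = 4.16. The private return per contributed unit (0.7556) is below 1, so free-riding is indeed the best response regardless of what the others do.

4.16 thousand dollars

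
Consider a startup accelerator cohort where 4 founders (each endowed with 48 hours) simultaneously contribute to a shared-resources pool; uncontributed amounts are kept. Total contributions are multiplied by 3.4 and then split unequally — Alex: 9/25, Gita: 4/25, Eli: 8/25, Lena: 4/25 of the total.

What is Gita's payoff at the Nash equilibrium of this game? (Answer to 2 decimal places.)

100.22 hours

Player j's private return per contributed unit is 3.4 × (j's share). Contributing is weakly dominant for j when that share is at least 1/3.4 = 0.2941, and contributing 0 is dominant otherwise.
Alex and Eli are above the threshold, contributing 48 each; the remaining 2 contribute 0. Total contributed: 96.
Gita keeps 48 and receives 3.4 × 96 × 4/25 = 52.22 from the shared-resources pool, for a payoff of 100.22.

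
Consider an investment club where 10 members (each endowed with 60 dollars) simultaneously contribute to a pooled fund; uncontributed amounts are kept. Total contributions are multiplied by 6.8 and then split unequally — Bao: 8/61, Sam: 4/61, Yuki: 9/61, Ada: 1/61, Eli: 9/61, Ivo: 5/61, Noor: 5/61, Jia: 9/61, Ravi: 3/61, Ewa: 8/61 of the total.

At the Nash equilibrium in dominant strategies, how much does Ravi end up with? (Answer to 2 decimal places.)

120.20 dollars

Player j's private return per contributed unit is 6.8 × (j's share). Contributing is weakly dominant for j when that share is at least 1/6.8 = 0.1471, and contributing 0 is dominant otherwise.
Yuki, Eli and Jia clear that bar, contributing 60 each; the remaining 7 contribute 0. Total contributed: 180.
Ravi keeps 60 and receives 6.8 × 180 × 3/61 = 60.20 from the pooled fund, for a payoff of 120.20.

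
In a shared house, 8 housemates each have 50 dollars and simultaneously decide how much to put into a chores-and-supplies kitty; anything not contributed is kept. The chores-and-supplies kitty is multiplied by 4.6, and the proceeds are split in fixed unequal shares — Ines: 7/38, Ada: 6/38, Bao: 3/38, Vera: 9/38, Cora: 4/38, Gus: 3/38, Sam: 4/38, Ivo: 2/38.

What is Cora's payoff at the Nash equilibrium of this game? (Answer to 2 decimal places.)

74.21 dollars

Player j's private return per contributed unit is 4.6 × (j's share). Contributing is weakly dominant for j when that share is at least 1/4.6 = 0.2174, and contributing 0 is dominant otherwise.
Vera alone (share 9/38) is above the threshold, contributing 50; the remaining 7 contribute 0. Total contributed: 50.
Cora keeps 50 and receives 4.6 × 50 × 4/38 = 24.21 from the chores-and-supplies kitty, for a payoff of 74.21.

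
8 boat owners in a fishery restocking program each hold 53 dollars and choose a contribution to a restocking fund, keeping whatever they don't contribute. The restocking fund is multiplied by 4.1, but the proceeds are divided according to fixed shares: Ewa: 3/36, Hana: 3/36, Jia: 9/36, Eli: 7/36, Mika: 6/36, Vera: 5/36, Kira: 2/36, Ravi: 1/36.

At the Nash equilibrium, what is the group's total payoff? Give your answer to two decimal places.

588.30 dollars

Player j's private return per contributed unit is 4.1 × (j's share). Contributing is weakly dominant for j when that share is at least 1/4.1 = 0.2439, and contributing 0 is dominant otherwise.
Jia alone (share 9/36) is above the threshold, contributing 53; the remaining 7 contribute 0. Total contributed: 53.
The restocking fund pays out 4.1 × 53 = 217.30 in total (split across the unequal shares, but the aggregate is all that matters for the group sum).
The 7 free-riders keep 53 each, adding 371. Group total = 371 + 217.30 = 588.30.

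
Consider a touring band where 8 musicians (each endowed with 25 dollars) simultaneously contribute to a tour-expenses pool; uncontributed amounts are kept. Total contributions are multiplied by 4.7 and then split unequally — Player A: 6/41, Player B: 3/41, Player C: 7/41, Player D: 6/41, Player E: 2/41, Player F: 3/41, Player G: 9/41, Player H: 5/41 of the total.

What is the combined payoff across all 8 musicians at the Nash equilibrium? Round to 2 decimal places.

292.50 dollars

For player j, contributing a unit is worthwhile iff 4.7 × (j's share) ≥ 1, i.e. iff j's share is at least 0.2128.
Only Player G (9/41) clears that bar, contributing 25; the remaining 7 contribute 0. Total contributed: 25.
The tour-expenses pool pays out 4.7 × 25 = 117.50 in total (split across the unequal shares, but the aggregate is all that matters for the group sum).
The 7 free-riders keep 25 each, adding 175. Group total = 175 + 117.50 = 292.50.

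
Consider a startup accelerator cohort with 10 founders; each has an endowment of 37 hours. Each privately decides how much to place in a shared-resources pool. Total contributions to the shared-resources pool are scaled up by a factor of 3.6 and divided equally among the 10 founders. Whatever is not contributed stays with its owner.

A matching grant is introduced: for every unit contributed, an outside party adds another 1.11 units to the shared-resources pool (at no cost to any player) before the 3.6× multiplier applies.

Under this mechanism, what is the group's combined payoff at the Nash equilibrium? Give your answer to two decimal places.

With the mechanism, a contributed unit returns 3.6 × 2.11 / 10 = 0.7596 per unit of net cost — still below 1 — so contributing 0 remains dominant for every player.
At the Nash equilibrium no one contributes; group total payoff = 10 × 37 = 370.

370.00 hours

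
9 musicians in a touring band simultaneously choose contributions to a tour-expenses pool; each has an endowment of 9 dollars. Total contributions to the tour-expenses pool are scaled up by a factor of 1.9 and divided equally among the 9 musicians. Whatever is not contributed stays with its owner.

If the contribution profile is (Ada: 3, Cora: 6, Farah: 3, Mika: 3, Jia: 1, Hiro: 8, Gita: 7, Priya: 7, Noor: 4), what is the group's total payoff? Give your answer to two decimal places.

118.80 dollars

Total contributed: 3 + 6 + 3 + 3 + 1 + 8 + 7 + 7 + 4 = 42; total kept: 9 × 9 − 42 = 39.
The tour-expenses pool pays out 1.9 × 42 = 79.80 in aggregate.
Group total = 39 + 79.80 = 118.80.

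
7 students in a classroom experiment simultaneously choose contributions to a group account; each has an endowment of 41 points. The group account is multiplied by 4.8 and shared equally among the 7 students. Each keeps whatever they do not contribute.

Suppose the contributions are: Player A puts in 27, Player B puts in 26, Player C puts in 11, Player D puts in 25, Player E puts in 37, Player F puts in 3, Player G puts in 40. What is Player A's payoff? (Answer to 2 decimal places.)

Total contributed: 27 + 26 + 11 + 25 + 37 + 3 + 40 = 169.
Each receives 4.8 × 169 / 7 = 115.89 from the group account.
Player A keeps 41 − 27 = 14, so Player A's payoff is 14 + 115.89 = 129.89.

129.89 points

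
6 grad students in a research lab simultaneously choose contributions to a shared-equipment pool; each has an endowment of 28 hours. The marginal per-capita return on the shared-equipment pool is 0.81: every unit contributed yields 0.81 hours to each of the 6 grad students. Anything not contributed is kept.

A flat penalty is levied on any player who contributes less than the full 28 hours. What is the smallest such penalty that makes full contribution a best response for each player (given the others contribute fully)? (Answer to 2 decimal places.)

Given the others contribute fully, the best deviation is to contribute 0 (any partial contribution still incurs the fine and gives up units whose private return 0.81 is below 1).
Deviating from 28 to 0 saves 28 hours but forfeits the deviator's share of the drop in the shared-equipment pool: 0.81 × 28 = 22.68.
So the deviation gain is 28 − 22.68 = 5.32, and the fine must be at least 5.32 hours to wipe it out.

5.32 hours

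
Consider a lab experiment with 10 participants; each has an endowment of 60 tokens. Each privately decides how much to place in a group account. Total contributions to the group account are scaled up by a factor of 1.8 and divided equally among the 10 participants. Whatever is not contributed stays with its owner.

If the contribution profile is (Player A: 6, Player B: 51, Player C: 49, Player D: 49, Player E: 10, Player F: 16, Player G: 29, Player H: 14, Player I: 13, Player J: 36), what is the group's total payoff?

Total contributed: 6 + 51 + 49 + 49 + 10 + 16 + 29 + 14 + 13 + 36 = 273; total kept: 10 × 60 − 273 = 327.
The group account pays out 1.8 × 273 = 491.40 in aggregate.
Group total = 327 + 491.40 = 818.40.

818.40 tokens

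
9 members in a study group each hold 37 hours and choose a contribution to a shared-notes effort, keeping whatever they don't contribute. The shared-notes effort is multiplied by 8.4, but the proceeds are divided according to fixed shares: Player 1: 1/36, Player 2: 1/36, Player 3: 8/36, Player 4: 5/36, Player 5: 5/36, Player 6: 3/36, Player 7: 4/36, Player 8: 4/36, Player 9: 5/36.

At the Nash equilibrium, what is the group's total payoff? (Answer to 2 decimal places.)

1428.20 hours

Player j's private return per contributed unit is 8.4 × (j's share). Contributing is weakly dominant for j when that share is at least 1/8.4 = 0.1190, and contributing 0 is dominant otherwise.
Player 3, Player 4, Player 5 and Player 9 are above the threshold, contributing 37 each; the remaining 5 contribute 0. Total contributed: 148.
The shared-notes effort pays out 8.4 × 148 = 1243.20 in total (split across the unequal shares, but the aggregate is all that matters for the group sum).
The 5 free-riders keep 37 each, adding 185. Group total = 185 + 1243.20 = 1428.20.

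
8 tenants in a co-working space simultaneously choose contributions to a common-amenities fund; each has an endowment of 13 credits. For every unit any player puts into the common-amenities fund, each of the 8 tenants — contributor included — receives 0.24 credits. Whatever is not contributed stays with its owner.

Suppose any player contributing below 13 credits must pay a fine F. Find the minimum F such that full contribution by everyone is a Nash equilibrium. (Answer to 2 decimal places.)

Given the others contribute fully, the best deviation is to contribute 0 (any partial contribution still incurs the fine and gives up units whose private return 0.24 is below 1).
Deviating from 13 to 0 saves 13 credits but forfeits the deviator's share of the drop in the common-amenities fund: 0.24 × 13 = 3.12.
So the deviation gain is 13 − 3.12 = 9.88, and the fine must be at least 9.88 credits to wipe it out.

9.88 credits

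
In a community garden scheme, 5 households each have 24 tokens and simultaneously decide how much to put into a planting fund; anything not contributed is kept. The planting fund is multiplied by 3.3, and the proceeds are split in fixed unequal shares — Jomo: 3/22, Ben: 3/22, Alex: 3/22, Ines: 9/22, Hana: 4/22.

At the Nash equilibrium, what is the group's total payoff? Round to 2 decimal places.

Player j's private return per contributed unit is 3.3 × (j's share). Contributing is weakly dominant for j when that share is at least 1/3.3 = 0.3030, and contributing 0 is dominant otherwise.
Ines alone (share 9/22) is above the threshold, contributing 24; the remaining 4 contribute 0. Total contributed: 24.
The planting fund pays out 3.3 × 24 = 79.20 in total (split across the unequal shares, but the aggregate is all that matters for the group sum).
The 4 free-riders keep 24 each, adding 96. Group total = 96 + 79.20 = 175.20.

175.20 tokens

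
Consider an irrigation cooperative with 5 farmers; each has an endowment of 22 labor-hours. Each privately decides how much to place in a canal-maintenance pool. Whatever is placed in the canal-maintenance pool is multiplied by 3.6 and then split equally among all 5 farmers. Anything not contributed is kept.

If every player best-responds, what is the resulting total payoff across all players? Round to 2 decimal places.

110.00 labor-hours

Each contributed unit returns 3.6/5 = 0.7200 to its contributor — below 1 — so contributing 0 is dominant for every player. At the Nash equilibrium everyone keeps their 22, and the group total is 5 × 22 = 110.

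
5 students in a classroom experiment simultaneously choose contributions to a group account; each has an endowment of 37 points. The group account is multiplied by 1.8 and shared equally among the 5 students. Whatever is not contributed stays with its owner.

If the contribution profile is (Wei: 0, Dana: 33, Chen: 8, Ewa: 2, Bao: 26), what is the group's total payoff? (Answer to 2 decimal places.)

Total contributed: 0 + 33 + 8 + 2 + 26 = 69; total kept: 5 × 37 − 69 = 116.
The group account pays out 1.8 × 69 = 124.20 in aggregate.
Group total = 116 + 124.20 = 240.20.

240.20 points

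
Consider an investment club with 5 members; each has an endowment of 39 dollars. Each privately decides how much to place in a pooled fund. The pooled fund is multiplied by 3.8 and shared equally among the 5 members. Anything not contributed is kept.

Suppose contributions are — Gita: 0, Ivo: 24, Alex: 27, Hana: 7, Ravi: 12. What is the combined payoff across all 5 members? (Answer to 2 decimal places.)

Total contributed: 0 + 24 + 27 + 7 + 12 = 70; total kept: 5 × 39 − 70 = 125.
The pooled fund pays out 3.8 × 70 = 266.00 in aggregate.
Group total = 125 + 266.00 = 391.00.

391.00 dollars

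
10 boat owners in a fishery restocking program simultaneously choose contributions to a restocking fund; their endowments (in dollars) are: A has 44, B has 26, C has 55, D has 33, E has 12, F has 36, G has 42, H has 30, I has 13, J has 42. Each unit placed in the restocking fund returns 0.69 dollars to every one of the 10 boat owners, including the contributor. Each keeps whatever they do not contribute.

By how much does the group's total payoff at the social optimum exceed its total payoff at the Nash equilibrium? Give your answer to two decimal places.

1964.70 dollars

The private return per contributed unit is 0.69 < 1 for everyone, so the Nash equilibrium is zero contribution and the group total is Σ E_j = 44 + 26 + 55 + 33 + 12 + 36 + 42 + 30 + 13 + 42 = 333.
Each contributed unit returns 6.900 to the group, so the social optimum is full contribution by everyone: group total = 6.900 × 333 = 2297.70.
Efficiency loss = (6.900 − 1) × 333 = 1964.70.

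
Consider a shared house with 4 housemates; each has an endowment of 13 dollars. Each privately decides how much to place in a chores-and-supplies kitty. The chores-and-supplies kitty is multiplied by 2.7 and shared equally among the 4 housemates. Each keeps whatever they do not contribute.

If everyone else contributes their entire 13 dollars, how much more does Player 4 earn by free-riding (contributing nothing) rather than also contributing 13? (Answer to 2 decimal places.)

Switching from a contribution of 13 to 0 lets Player 4 keep an extra 13 dollars, but lowers the chores-and-supplies kitty by 13, which costs Player 4 their own share of that drop: 2.7/4 × 13 = 8.77.
Net gain = 13 − 8.77 = 4.23. The private return per contributed unit (0.6750) is below 1, so free-riding is indeed the best response regardless of what the others do.

4.23 dollars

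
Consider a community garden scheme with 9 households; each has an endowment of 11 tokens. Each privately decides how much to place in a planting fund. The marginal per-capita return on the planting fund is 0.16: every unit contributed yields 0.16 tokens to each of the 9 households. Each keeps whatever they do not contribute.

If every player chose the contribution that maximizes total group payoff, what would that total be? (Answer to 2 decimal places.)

Each contributed unit returns 1.440 to the group as a whole (0.16 to each of 9 players), which exceeds 1, so the social optimum is full contribution: group total = 1.440 × 99 = 142.56.

142.56 tokens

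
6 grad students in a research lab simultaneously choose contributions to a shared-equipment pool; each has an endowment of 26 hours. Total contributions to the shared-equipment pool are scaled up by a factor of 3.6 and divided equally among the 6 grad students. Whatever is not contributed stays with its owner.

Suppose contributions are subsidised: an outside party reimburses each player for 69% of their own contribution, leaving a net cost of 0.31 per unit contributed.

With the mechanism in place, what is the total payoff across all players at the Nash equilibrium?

669.24 hours

With the mechanism, a contributed unit returns (3.6/6) / 0.31 = 1.9355 per unit of net cost to the contributor — now above 1 — so contributing fully is weakly dominant for every player.
So the Nash equilibrium is full contribution by all 6; the group earns 6 × (26 × 0.69 + 3.6 × 26) = 669.24.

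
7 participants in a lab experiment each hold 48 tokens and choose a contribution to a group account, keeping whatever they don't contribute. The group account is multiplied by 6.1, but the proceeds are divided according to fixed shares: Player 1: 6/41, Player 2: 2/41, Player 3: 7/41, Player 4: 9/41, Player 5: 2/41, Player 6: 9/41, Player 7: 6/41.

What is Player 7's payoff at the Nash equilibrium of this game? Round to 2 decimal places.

Each unit j contributes comes back to j as 6.1 × (j's share), so j prefers to contribute only if that share exceeds 1/6.1 = 0.1639; otherwise keeping the unit dominates.
Player 3, Player 4 and Player 6 clear that bar, contributing 48 each; the remaining 4 contribute 0. Total contributed: 144.
Player 7 keeps 48 and receives 6.1 × 144 × 6/41 = 128.55 from the group account, for a payoff of 176.55.

176.55 tokens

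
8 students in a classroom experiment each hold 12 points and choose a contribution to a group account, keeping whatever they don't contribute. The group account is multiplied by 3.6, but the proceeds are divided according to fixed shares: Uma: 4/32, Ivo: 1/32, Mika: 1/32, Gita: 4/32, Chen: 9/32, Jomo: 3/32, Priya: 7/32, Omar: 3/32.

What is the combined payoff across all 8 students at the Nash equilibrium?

A player with share s gets back 3.6·s per unit contributed, so full contribution is dominant for anyone with s > 1/3.6 = 0.2778 and zero contribution is dominant for anyone below.
Only Chen (9/32) clears that bar, contributing 12; the remaining 7 contribute 0. Total contributed: 12.
The group account pays out 3.6 × 12 = 43.20 in total (split across the unequal shares, but the aggregate is all that matters for the group sum).
The 7 free-riders keep 12 each, adding 84. Group total = 84 + 43.20 = 127.20.

127.20 points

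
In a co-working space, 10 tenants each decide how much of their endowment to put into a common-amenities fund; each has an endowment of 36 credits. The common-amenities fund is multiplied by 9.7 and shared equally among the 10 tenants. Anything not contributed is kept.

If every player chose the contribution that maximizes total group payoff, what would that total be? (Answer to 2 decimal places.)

Each contributed unit returns 9.700 to the group as a whole (0.9700 to each of 10 players), which exceeds 1, so the social optimum is full contribution: group total = 9.700 × 360 = 3492.00.

3492.00 credits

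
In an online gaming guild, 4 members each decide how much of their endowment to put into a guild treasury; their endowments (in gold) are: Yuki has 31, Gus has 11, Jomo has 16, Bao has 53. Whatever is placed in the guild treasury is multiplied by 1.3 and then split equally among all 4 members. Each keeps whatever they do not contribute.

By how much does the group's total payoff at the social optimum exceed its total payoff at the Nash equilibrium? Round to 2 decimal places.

33.30 gold

The private return per contributed unit is 1.3/4 = 0.3250 < 1 for every player regardless of endowment, so the Nash equilibrium is zero contribution and the group total is Σ E_j = 31 + 11 + 16 + 53 = 111.
Each contributed unit returns 1.300 to the group, so the social optimum is full contribution by everyone: group total = 1.300 × 111 = 144.30.
Efficiency loss = (1.300 − 1) × 111 = 33.30.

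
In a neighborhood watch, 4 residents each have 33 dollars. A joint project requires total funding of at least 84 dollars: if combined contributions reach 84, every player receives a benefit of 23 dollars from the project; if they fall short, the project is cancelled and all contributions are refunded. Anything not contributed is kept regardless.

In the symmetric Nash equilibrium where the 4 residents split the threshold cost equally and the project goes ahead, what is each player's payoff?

35 dollars

Equal share of the threshold: 84/4 = 21.
At this profile no one gains by cutting their contribution: any cut drops the total below 84, the project is cancelled, contributions are refunded, and the deviator ends with 33, which is less than 33 − 21 + 23 = 35. Contributing more than 21 just wastes the excess. So contributing exactly 21 is a best response.
Each player's payoff: 33 − 21 + 23 = 35.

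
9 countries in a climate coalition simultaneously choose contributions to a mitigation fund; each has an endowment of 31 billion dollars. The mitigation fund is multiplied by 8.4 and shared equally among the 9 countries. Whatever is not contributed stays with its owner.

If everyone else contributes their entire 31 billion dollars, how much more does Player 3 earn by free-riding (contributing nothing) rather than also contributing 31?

2.07 billion dollars

Switching from a contribution of 31 to 0 lets Player 3 keep an extra 31 billion dollars, but lowers the mitigation fund by 31, which costs Player 3 their own share of that drop: 8.4/9 × 31 = 28.93.
Net gain = 31 − 28.93 = 2.07. The private return per contributed unit (0.9333) is below 1, so free-riding is indeed the best response regardless of what the others do.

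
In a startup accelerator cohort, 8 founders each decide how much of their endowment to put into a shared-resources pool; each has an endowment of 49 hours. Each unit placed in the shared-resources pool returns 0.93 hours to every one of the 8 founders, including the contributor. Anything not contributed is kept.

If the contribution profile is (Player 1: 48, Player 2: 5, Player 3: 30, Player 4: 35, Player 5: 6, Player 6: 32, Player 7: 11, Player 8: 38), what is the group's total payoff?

Total contributed: 48 + 5 + 30 + 35 + 6 + 32 + 11 + 38 = 205; total kept: 8 × 49 − 205 = 187.
The shared-resources pool pays out 0.93 × 8 × 205 = 1525.20 in aggregate.
Group total = 187 + 1525.20 = 1712.20.

1712.20 hours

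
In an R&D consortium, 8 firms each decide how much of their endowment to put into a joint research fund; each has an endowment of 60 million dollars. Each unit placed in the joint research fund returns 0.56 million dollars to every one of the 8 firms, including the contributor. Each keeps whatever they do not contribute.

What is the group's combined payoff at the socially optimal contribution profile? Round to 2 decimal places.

2150.40 million dollars

Each contributed unit returns 4.480 to the group as a whole (0.56 to each of 8 players), which exceeds 1, so the social optimum is full contribution: group total = 4.480 × 480 = 2150.40.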